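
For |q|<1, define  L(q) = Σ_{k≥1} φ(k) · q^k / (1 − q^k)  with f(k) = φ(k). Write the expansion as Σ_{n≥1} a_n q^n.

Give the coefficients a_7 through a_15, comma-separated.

[q^7] φ(7)=6,φ(1)=1 ⇒ 7
[q^8] φ(8)=4,φ(4)=2,φ(2)=1,φ(1)=1 ⇒ 8
[q^9] φ(9)=6,φ(3)=2,φ(1)=1 ⇒ 9
q^10  k|10↦φ(k): 10:4 5:4 2:1 1:1  a_10=10
q^11  k|11↦φ(k): 11:10 1:1  a_11=11
q^12  k|12↦φ(k): 1:1 2:1 3:2 4:2 6:2 12:4  a_12=12
n=13: 1·13 13·1  φ→[1+12]=13
d|14:{1,2,7,14}  Σφ=1+1+6+6=14
q^15  k|15↦φ(k): 1:1 3:2 5:4 15:8  a_15=15

7, 8, 9, 10, 11, 12, 13, 14, 15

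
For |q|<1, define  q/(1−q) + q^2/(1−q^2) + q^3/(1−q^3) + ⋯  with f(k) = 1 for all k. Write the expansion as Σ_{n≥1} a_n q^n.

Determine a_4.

a_4 = 3

[q^4] f(4)=1,f(2)=1,f(1)=1 ⇒ 3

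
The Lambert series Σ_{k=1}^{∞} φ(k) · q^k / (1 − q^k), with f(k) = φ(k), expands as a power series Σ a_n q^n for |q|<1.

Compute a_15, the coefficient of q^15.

d|15:{15,5,3,1}  Σφ=8+4+2+1=15

a_15 = 15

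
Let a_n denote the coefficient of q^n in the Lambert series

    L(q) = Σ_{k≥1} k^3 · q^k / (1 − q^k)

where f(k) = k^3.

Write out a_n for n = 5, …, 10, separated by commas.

126, 252, 344, 585, 757, 1134

q^5  k|5↦f(k): 5:125 1:1  a_5=126
q^6  k|6↦f(k): 1:1 2:8 3:27 6:216  a_6=252
q^7  k|7↦f(k): 1:1 7:343  a_7=344
q^8  k|8↦f(k): 8:512 4:64 2:8 1:1  a_8=585
d|9:{1,3,9}  Σf=1+27+729=757
d|10:{10,5,2,1}  Σf=1000+125+8+1=1134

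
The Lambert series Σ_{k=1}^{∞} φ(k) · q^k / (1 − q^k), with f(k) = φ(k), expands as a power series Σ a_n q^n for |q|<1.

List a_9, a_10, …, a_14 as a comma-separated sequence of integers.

[q^9] φ(1)=1,φ(3)=2,φ(9)=6 ⇒ 9
n=10: 1·10 2·5 5·2 10·1  φ→[1+1+4+4]=10
q^11  k|11↦φ(k): 11:10 1:1  a_11=11
d|12:{12,6,4,3,2,1}  Σφ=4+2+2+2+1+1=12
q^13  k|13↦φ(k): 13:12 1:1  a_13=13
d|14:{1,2,7,14}  Σφ=1+1+6+6=14

9, 10, 11, 12, 13, 14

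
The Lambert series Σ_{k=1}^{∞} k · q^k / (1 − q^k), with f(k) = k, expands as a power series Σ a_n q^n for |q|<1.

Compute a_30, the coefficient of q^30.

n=30: 1·30 2·15 3·10 5·6 6·5 10·3 15·2 30·1  f→[1+2+3+5+6+10+15+30]=72

a_30 = 72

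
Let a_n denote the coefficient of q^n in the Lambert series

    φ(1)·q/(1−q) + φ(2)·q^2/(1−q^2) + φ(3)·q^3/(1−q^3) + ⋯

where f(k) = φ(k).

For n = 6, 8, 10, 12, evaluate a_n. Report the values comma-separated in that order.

q^6  k|6↦φ(k): 6:2 3:2 2:1 1:1  a_6=6
d|8:{8,4,2,1}  Σφ=4+2+1+1=8
q^10  k|10↦φ(k): 1:1 2:1 5:4 10:4  a_10=10
q^12  k|12↦φ(k): 12:4 6:2 4:2 3:2 2:1 1:1  a_12=12

6, 8, 10, 12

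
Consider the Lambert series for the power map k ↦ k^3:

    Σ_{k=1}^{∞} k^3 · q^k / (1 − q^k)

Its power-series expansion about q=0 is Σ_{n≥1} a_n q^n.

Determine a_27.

d|27:{1,3,9,27}  Σf=1+27+729+19683=20440

a_27 = 20440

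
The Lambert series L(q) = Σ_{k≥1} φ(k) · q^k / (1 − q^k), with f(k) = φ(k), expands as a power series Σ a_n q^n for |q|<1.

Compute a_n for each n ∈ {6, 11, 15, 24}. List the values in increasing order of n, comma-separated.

[q^6] φ(1)=1,φ(2)=1,φ(3)=2,φ(6)=2 ⇒ 6
n=11: 1·11 11·1  φ→[1+10]=11
n=15: 15·1 5·3 3·5 1·15  φ→[8+4+2+1]=15
q^24  k|24↦φ(k): 24:8 12:4 8:4 6:2 4:2 3:2 2:1 1:1  a_24=24

6, 11, 15, 24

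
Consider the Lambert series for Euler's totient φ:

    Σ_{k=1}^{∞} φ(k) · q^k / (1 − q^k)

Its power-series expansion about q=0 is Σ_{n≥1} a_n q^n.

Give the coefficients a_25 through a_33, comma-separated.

d|25:{25,5,1}  Σφ=20+4+1=25
d|26:{26,13,2,1}  Σφ=12+12+1+1=26
q^27  k|27↦φ(k): 1:1 3:2 9:6 27:18  a_27=27
d|28:{28,14,7,4,2,1}  Σφ=12+6+6+2+1+1=28
q^29  k|29↦φ(k): 1:1 29:28  a_29=29
n=30: 1·30 2·15 3·10 5·6 6·5 10·3 15·2 30·1  φ→[1+1+2+4+2+4+8+8]=30
[q^31] φ(31)=30,φ(1)=1 ⇒ 31
n=32: 1·32 2·16 4·8 8·4 16·2 32·1  φ→[1+1+2+4+8+16]=32
d|33:{1,3,11,33}  Σφ=1+2+10+20=33

25, 26, 27, 28, 29, 30, 31, 32, 33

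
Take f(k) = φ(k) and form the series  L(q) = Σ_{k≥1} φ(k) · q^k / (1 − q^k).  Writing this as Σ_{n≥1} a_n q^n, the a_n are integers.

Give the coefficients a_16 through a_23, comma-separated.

d|16:{1,2,4,8,16}  Σφ=1+1+2+4+8=16
d|17:{17,1}  Σφ=16+1=17
d|18:{18,9,6,3,2,1}  Σφ=6+6+2+2+1+1=18
[q^19] φ(19)=18,φ(1)=1 ⇒ 19
d|20:{1,2,4,5,10,20}  Σφ=1+1+2+4+4+8=20
d|21:{21,7,3,1}  Σφ=12+6+2+1=21
q^22  k|22↦φ(k): 22:10 11:10 2:1 1:1  a_22=22
d|23:{1,23}  Σφ=1+22=23

16, 17, 18, 19, 20, 21, 22, 23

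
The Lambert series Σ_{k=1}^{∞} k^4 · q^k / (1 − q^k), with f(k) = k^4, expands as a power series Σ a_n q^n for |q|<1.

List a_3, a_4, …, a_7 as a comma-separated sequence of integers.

82, 273, 626, 1394, 2402

n=3: 3·1 1·3  f→[81+1]=82
n=4: 1·4 2·2 4·1  f→[1+16+256]=273
[q^5] f(1)=1,f(5)=625 ⇒ 626
d|6:{1,2,3,6}  Σf=1+16+81+1296=1394
q^7  k|7↦f(k): 1:1 7:2401  a_7=2402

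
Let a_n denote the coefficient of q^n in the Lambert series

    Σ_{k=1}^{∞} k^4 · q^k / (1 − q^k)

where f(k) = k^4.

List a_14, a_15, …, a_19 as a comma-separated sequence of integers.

40834, 51332, 69905, 83522, 112931, 130322

q^14  k|14↦f(k): 14:38416 7:2401 2:16 1:1  a_14=40834
d|15:{15,5,3,1}  Σf=50625+625+81+1=51332
n=16: 1·16 2·8 4·4 8·2 16·1  f→[1+16+256+4096+65536]=69905
d|17:{17,1}  Σf=83521+1=83522
d|18:{1,2,3,6,9,18}  Σf=1+16+81+1296+6561+104976=112931
[q^19] f(19)=130321,f(1)=1 ⇒ 130322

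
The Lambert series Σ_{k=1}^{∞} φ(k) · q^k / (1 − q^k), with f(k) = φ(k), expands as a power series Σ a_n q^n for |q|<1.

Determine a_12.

n=12: 12·1 6·2 4·3 3·4 2·6 1·12  φ→[4+2+2+2+1+1]=12

a_12 = 12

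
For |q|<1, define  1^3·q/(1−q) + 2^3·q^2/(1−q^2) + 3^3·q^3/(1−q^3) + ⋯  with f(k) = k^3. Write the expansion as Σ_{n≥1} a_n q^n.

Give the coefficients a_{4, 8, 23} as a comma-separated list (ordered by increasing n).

q^4  k|4↦f(k): 1:1 2:8 4:64  a_4=73
n=8: 1·8 2·4 4·2 8·1  f→[1+8+64+512]=585
d|23:{1,23}  Σf=1+12167=12168

73, 585, 12168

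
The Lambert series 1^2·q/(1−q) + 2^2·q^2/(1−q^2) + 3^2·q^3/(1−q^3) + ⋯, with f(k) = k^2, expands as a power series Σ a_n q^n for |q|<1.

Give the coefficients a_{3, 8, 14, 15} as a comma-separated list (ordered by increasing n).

10, 85, 250, 260

d|3:{1,3}  Σf=1+9=10
n=8: 1·8 2·4 4·2 8·1  f→[1+4+16+64]=85
d|14:{1,2,7,14}  Σf=1+4+49+196=250
[q^15] f(15)=225,f(5)=25,f(3)=9,f(1)=1 ⇒ 260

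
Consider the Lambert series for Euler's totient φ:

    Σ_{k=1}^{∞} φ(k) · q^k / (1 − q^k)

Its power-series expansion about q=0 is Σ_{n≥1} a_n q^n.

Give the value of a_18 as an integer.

q^18  k|18↦φ(k): 1:1 2:1 3:2 6:2 9:6 18:6  a_18=18

a_18 = 18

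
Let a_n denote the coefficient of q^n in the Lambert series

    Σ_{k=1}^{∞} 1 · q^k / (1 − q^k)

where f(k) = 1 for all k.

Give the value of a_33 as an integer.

a_33 = 4

q^33  k|33↦f(k): 33:1 11:1 3:1 1:1  a_33=4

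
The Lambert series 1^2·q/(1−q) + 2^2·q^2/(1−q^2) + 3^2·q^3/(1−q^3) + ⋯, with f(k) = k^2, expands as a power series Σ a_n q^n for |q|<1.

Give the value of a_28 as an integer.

a_28 = 1050

n=28: 1·28 2·14 4·7 7·4 14·2 28·1  f→[1+4+16+49+196+784]=1050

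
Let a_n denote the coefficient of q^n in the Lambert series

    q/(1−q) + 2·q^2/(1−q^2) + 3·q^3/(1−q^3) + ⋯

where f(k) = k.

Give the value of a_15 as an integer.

n=15: 15·1 5·3 3·5 1·15  f→[15+5+3+1]=24

a_15 = 24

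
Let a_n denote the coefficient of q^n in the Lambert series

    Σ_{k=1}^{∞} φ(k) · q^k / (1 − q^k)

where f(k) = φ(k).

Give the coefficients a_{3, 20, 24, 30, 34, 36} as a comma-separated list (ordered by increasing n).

n=3: 3·1 1·3  φ→[2+1]=3
[q^20] φ(20)=8,φ(10)=4,φ(5)=4,φ(4)=2,φ(2)=1,φ(1)=1 ⇒ 20
n=24: 1·24 2·12 3·8 4·6 6·4 8·3 12·2 24·1  φ→[1+1+2+2+2+4+4+8]=24
n=30: 30·1 15·2 10·3 6·5 5·6 3·10 2·15 1·30  φ→[8+8+4+2+4+2+1+1]=30
[q^34] φ(1)=1,φ(2)=1,φ(17)=16,φ(34)=16 ⇒ 34
[q^36] φ(1)=1,φ(2)=1,φ(3)=2,φ(4)=2,φ(6)=2,φ(9)=6,φ(12)=4,φ(18)=6,φ(36)=12 ⇒ 36

3, 20, 24, 30, 34, 36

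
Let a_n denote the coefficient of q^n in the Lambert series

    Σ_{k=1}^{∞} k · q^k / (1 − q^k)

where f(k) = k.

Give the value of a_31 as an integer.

n=31: 31·1 1·31  f→[31+1]=32

a_31 = 32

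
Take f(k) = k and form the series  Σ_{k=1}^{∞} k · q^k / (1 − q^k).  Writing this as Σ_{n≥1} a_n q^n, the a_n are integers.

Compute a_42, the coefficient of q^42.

a_42 = 96

n=42: 42·1 21·2 14·3 7·6 6·7 3·14 2·21 1·42  f→[42+21+14+7+6+3+2+1]=96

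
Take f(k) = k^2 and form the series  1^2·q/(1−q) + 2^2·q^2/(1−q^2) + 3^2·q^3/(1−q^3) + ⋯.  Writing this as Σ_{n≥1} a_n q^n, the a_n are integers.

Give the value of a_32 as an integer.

q^32  k|32↦f(k): 32:1024 16:256 8:64 4:16 2:4 1:1  a_32=1365

a_32 = 1365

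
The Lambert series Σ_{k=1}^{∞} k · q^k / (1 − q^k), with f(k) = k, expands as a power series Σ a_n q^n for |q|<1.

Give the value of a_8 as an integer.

n=8: 8·1 4·2 2·4 1·8  f→[8+4+2+1]=15

a_8 = 15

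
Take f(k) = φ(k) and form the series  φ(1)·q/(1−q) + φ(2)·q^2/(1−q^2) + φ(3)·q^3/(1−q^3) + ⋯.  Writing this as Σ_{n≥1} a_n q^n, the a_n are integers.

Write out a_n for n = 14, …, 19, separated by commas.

d|14:{14,7,2,1}  Σφ=6+6+1+1=14
[q^15] φ(1)=1,φ(3)=2,φ(5)=4,φ(15)=8 ⇒ 15
[q^16] φ(16)=8,φ(8)=4,φ(4)=2,φ(2)=1,φ(1)=1 ⇒ 16
d|17:{17,1}  Σφ=16+1=17
n=18: 1·18 2·9 3·6 6·3 9·2 18·1  φ→[1+1+2+2+6+6]=18
q^19  k|19↦φ(k): 19:18 1:1  a_19=19

14, 15, 16, 17, 18, 19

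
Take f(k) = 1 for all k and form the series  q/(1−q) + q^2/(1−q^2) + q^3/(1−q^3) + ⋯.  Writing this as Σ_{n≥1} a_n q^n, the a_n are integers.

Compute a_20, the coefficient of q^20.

a_20 = 6

[q^20] f(1)=1,f(2)=1,f(4)=1,f(5)=1,f(10)=1,f(20)=1 ⇒ 6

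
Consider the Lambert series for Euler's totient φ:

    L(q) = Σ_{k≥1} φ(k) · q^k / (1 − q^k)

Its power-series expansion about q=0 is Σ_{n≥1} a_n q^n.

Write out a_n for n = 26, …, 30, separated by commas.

d|26:{1,2,13,26}  Σφ=1+1+12+12=26
q^27  k|27↦φ(k): 1:1 3:2 9:6 27:18  a_27=27
q^28  k|28↦φ(k): 28:12 14:6 7:6 4:2 2:1 1:1  a_28=28
d|29:{1,29}  Σφ=1+28=29
q^30  k|30↦φ(k): 30:8 15:8 10:4 6:2 5:4 3:2 2:1 1:1  a_30=30

26, 27, 28, 29, 30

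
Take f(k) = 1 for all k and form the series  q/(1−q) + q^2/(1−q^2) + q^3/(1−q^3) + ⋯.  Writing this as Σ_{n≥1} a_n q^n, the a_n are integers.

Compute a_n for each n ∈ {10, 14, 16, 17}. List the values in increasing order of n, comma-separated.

d|10:{10,5,2,1}  Σf=1+1+1+1=4
q^14  k|14↦f(k): 14:1 7:1 2:1 1:1  a_14=4
q^16  k|16↦f(k): 16:1 8:1 4:1 2:1 1:1  a_16=5
n=17: 1·17 17·1  f→[1+1]=2

4, 4, 5, 2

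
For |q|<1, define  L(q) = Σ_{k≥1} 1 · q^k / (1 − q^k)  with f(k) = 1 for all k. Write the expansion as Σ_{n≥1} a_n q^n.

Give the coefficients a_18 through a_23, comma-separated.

[q^18] f(18)=1,f(9)=1,f(6)=1,f(3)=1,f(2)=1,f(1)=1 ⇒ 6
q^19  k|19↦f(k): 19:1 1:1  a_19=2
[q^20] f(20)=1,f(10)=1,f(5)=1,f(4)=1,f(2)=1,f(1)=1 ⇒ 6
[q^21] f(1)=1,f(3)=1,f(7)=1,f(21)=1 ⇒ 4
n=22: 1·22 2·11 11·2 22·1  f→[1+1+1+1]=4
[q^23] f(23)=1,f(1)=1 ⇒ 2

6, 2, 6, 4, 4, 2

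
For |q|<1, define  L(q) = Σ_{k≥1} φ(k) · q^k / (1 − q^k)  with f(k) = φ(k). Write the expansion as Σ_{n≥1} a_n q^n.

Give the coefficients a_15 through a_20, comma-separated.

q^15  k|15↦φ(k): 15:8 5:4 3:2 1:1  a_15=15
[q^16] φ(16)=8,φ(8)=4,φ(4)=2,φ(2)=1,φ(1)=1 ⇒ 16
d|17:{17,1}  Σφ=16+1=17
d|18:{18,9,6,3,2,1}  Σφ=6+6+2+2+1+1=18
d|19:{1,19}  Σφ=1+18=19
[q^20] φ(20)=8,φ(10)=4,φ(5)=4,φ(4)=2,φ(2)=1,φ(1)=1 ⇒ 20

15, 16, 17, 18, 19, 20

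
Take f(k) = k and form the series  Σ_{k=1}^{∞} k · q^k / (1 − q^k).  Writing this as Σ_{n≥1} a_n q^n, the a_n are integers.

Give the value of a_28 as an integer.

[q^28] f(1)=1,f(2)=2,f(4)=4,f(7)=7,f(14)=14,f(28)=28 ⇒ 56

a_28 = 56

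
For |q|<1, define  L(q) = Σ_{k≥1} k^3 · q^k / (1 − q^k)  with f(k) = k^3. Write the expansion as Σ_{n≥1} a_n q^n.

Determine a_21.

q^21  k|21↦f(k): 1:1 3:27 7:343 21:9261  a_21=9632

a_21 = 9632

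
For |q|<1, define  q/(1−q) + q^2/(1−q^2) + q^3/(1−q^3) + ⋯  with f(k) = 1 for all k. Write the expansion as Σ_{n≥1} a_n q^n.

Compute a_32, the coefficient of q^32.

n=32: 32·1 16·2 8·4 4·8 2·16 1·32  f→[1+1+1+1+1+1]=6

a_32 = 6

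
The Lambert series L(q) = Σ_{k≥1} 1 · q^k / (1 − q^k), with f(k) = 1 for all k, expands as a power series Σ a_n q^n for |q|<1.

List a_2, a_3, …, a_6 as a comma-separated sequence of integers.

2, 2, 3, 2, 4

[q^2] f(1)=1,f(2)=1 ⇒ 2
d|3:{1,3}  Σf=1+1=2
d|4:{4,2,1}  Σf=1+1+1=3
q^5  k|5↦f(k): 5:1 1:1  a_5=2
n=6: 1·6 2·3 3·2 6·1  f→[1+1+1+1]=4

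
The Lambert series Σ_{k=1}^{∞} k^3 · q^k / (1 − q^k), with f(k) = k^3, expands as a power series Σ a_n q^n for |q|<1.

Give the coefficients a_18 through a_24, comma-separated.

6813, 6860, 9198, 9632, 11988, 12168, 16380

n=18: 1·18 2·9 3·6 6·3 9·2 18·1  f→[1+8+27+216+729+5832]=6813
[q^19] f(19)=6859,f(1)=1 ⇒ 6860
q^20  k|20↦f(k): 1:1 2:8 4:64 5:125 10:1000 20:8000  a_20=9198
[q^21] f(1)=1,f(3)=27,f(7)=343,f(21)=9261 ⇒ 9632
d|22:{22,11,2,1}  Σf=10648+1331+8+1=11988
[q^23] f(23)=12167,f(1)=1 ⇒ 12168
d|24:{1,2,3,4,6,8,12,24}  Σf=1+8+27+64+216+512+1728+13824=16380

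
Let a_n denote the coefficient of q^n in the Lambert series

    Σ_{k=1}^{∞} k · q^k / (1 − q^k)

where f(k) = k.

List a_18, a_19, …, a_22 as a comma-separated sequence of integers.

39, 20, 42, 32, 36

q^18  k|18↦f(k): 1:1 2:2 3:3 6:6 9:9 18:18  a_18=39
d|19:{19,1}  Σf=19+1=20
[q^20] f(1)=1,f(2)=2,f(4)=4,f(5)=5,f(10)=10,f(20)=20 ⇒ 42
[q^21] f(21)=21,f(7)=7,f(3)=3,f(1)=1 ⇒ 32
d|22:{22,11,2,1}  Σf=22+11+2+1=36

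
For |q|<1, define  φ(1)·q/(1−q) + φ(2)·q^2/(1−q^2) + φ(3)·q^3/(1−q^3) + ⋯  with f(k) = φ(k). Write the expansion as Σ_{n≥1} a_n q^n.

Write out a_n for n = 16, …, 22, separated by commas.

[q^16] φ(16)=8,φ(8)=4,φ(4)=2,φ(2)=1,φ(1)=1 ⇒ 16
n=17: 1·17 17·1  φ→[1+16]=17
d|18:{18,9,6,3,2,1}  Σφ=6+6+2+2+1+1=18
[q^19] φ(19)=18,φ(1)=1 ⇒ 19
n=20: 1·20 2·10 4·5 5·4 10·2 20·1  φ→[1+1+2+4+4+8]=20
n=21: 1·21 3·7 7·3 21·1  φ→[1+2+6+12]=21
[q^22] φ(1)=1,φ(2)=1,φ(11)=10,φ(22)=10 ⇒ 22

16, 17, 18, 19, 20, 21, 22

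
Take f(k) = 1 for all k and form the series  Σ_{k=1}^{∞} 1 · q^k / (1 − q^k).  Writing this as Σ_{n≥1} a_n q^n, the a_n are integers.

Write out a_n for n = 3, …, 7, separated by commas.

2, 3, 2, 4, 2

d|3:{3,1}  Σf=1+1=2
[q^4] f(4)=1,f(2)=1,f(1)=1 ⇒ 3
[q^5] f(5)=1,f(1)=1 ⇒ 2
d|6:{6,3,2,1}  Σf=1+1+1+1=4
q^7  k|7↦f(k): 1:1 7:1  a_7=2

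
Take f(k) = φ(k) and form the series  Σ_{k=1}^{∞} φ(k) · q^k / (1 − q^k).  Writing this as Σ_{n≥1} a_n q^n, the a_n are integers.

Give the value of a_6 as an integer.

[q^6] φ(6)=2,φ(3)=2,φ(2)=1,φ(1)=1 ⇒ 6

a_6 = 6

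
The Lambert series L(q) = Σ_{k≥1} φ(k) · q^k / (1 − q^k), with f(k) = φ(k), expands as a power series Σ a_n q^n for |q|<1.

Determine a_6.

q^6  k|6↦φ(k): 6:2 3:2 2:1 1:1  a_6=6

a_6 = 6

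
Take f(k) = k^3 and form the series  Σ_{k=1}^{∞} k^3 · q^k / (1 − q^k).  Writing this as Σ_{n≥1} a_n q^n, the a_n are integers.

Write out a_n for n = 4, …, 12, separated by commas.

[q^4] f(1)=1,f(2)=8,f(4)=64 ⇒ 73
d|5:{1,5}  Σf=1+125=126
n=6: 1·6 2·3 3·2 6·1  f→[1+8+27+216]=252
q^7  k|7↦f(k): 7:343 1:1  a_7=344
d|8:{1,2,4,8}  Σf=1+8+64+512=585
q^9  k|9↦f(k): 1:1 3:27 9:729  a_9=757
[q^10] f(1)=1,f(2)=8,f(5)=125,f(10)=1000 ⇒ 1134
d|11:{1,11}  Σf=1+1331=1332
n=12: 12·1 6·2 4·3 3·4 2·6 1·12  f→[1728+216+64+27+8+1]=2044

73, 126, 252, 344, 585, 757, 1134, 1332, 2044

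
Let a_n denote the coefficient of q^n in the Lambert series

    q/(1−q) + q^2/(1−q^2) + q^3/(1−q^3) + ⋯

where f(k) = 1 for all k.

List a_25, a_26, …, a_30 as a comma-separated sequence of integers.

n=25: 25·1 5·5 1·25  f→[1+1+1]=3
d|26:{26,13,2,1}  Σf=1+1+1+1=4
n=27: 27·1 9·3 3·9 1·27  f→[1+1+1+1]=4
[q^28] f(28)=1,f(14)=1,f(7)=1,f(4)=1,f(2)=1,f(1)=1 ⇒ 6
d|29:{1,29}  Σf=1+1=2
q^30  k|30↦f(k): 30:1 15:1 10:1 6:1 5:1 3:1 2:1 1:1  a_30=8

3, 4, 4, 6, 2, 8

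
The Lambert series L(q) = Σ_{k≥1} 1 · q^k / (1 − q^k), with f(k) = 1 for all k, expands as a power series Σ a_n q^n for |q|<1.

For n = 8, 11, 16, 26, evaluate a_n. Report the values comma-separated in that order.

d|8:{1,2,4,8}  Σf=1+1+1+1=4
[q^11] f(1)=1,f(11)=1 ⇒ 2
d|16:{16,8,4,2,1}  Σf=1+1+1+1+1=5
n=26: 26·1 13·2 2·13 1·26  f→[1+1+1+1]=4

4, 2, 5, 4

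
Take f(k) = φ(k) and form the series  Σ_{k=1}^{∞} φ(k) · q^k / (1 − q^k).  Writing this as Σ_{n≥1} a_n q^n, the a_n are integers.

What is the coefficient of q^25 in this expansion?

n=25: 1·25 5·5 25·1  φ→[1+4+20]=25

a_25 = 25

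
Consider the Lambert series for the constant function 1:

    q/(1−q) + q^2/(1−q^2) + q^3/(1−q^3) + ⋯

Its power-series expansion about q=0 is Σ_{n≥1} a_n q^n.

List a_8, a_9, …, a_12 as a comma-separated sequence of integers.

d|8:{1,2,4,8}  Σf=1+1+1+1=4
d|9:{9,3,1}  Σf=1+1+1=3
[q^10] f(10)=1,f(5)=1,f(2)=1,f(1)=1 ⇒ 4
[q^11] f(11)=1,f(1)=1 ⇒ 2
q^12  k|12↦f(k): 12:1 6:1 4:1 3:1 2:1 1:1  a_12=6

4, 3, 4, 2, 6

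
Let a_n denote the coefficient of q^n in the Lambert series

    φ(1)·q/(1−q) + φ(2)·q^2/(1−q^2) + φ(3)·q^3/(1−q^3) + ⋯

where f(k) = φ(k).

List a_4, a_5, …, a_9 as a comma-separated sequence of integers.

q^4  k|4↦φ(k): 4:2 2:1 1:1  a_4=4
q^5  k|5↦φ(k): 5:4 1:1  a_5=5
[q^6] φ(6)=2,φ(3)=2,φ(2)=1,φ(1)=1 ⇒ 6
n=7: 7·1 1·7  φ→[6+1]=7
n=8: 1·8 2·4 4·2 8·1  φ→[1+1+2+4]=8
n=9: 1·9 3·3 9·1  φ→[1+2+6]=9

4, 5, 6, 7, 8, 9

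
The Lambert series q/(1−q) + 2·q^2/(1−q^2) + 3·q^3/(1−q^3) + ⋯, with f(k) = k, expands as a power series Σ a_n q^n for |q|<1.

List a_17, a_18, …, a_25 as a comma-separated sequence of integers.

n=17: 1·17 17·1  f→[1+17]=18
q^18  k|18↦f(k): 18:18 9:9 6:6 3:3 2:2 1:1  a_18=39
q^19  k|19↦f(k): 1:1 19:19  a_19=20
q^20  k|20↦f(k): 20:20 10:10 5:5 4:4 2:2 1:1  a_20=42
q^21  k|21↦f(k): 21:21 7:7 3:3 1:1  a_21=32
d|22:{1,2,11,22}  Σf=1+2+11+22=36
n=23: 23·1 1·23  f→[23+1]=24
[q^24] f(24)=24,f(12)=12,f(8)=8,f(6)=6,f(4)=4,f(3)=3,f(2)=2,f(1)=1 ⇒ 60
d|25:{1,5,25}  Σf=1+5+25=31

18, 39, 20, 42, 32, 36, 24, 60, 31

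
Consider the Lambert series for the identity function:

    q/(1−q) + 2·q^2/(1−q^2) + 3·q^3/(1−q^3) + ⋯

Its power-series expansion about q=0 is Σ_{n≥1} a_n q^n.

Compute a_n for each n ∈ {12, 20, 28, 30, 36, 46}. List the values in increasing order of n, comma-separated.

28, 42, 56, 72, 91, 72

n=12: 1·12 2·6 3·4 4·3 6·2 12·1  f→[1+2+3+4+6+12]=28
n=20: 20·1 10·2 5·4 4·5 2·10 1·20  f→[20+10+5+4+2+1]=42
[q^28] f(1)=1,f(2)=2,f(4)=4,f(7)=7,f(14)=14,f(28)=28 ⇒ 56
[q^30] f(30)=30,f(15)=15,f(10)=10,f(6)=6,f(5)=5,f(3)=3,f(2)=2,f(1)=1 ⇒ 72
n=36: 36·1 18·2 12·3 9·4 6·6 4·9 3·12 2·18 1·36  f→[36+18+12+9+6+4+3+2+1]=91
[q^46] f(1)=1,f(2)=2,f(23)=23,f(46)=46 ⇒ 72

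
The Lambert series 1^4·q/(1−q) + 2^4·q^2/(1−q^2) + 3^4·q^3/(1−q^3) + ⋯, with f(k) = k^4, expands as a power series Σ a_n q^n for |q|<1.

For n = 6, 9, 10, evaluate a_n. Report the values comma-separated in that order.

1394, 6643, 10642

[q^6] f(1)=1,f(2)=16,f(3)=81,f(6)=1296 ⇒ 1394
[q^9] f(1)=1,f(3)=81,f(9)=6561 ⇒ 6643
n=10: 10·1 5·2 2·5 1·10  f→[10000+625+16+1]=10642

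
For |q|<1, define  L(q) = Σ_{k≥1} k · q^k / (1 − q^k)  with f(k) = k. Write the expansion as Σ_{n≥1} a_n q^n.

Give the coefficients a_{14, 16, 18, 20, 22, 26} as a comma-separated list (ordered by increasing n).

q^14  k|14↦f(k): 1:1 2:2 7:7 14:14  a_14=24
d|16:{16,8,4,2,1}  Σf=16+8+4+2+1=31
q^18  k|18↦f(k): 18:18 9:9 6:6 3:3 2:2 1:1  a_18=39
n=20: 20·1 10·2 5·4 4·5 2·10 1·20  f→[20+10+5+4+2+1]=42
[q^22] f(1)=1,f(2)=2,f(11)=11,f(22)=22 ⇒ 36
d|26:{1,2,13,26}  Σf=1+2+13+26=42

24, 31, 39, 42, 36, 42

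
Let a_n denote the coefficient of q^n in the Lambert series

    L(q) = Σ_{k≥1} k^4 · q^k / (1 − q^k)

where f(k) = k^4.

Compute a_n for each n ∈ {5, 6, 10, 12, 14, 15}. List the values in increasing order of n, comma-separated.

626, 1394, 10642, 22386, 40834, 51332

[q^5] f(1)=1,f(5)=625 ⇒ 626
n=6: 1·6 2·3 3·2 6·1  f→[1+16+81+1296]=1394
n=10: 1·10 2·5 5·2 10·1  f→[1+16+625+10000]=10642
[q^12] f(12)=20736,f(6)=1296,f(4)=256,f(3)=81,f(2)=16,f(1)=1 ⇒ 22386
d|14:{14,7,2,1}  Σf=38416+2401+16+1=40834
q^15  k|15↦f(k): 15:50625 5:625 3:81 1:1  a_15=51332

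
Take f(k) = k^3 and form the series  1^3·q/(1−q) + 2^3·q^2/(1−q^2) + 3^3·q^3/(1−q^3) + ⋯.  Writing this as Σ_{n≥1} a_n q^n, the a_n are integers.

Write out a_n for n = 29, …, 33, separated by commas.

24390, 31752, 29792, 37449, 37296

[q^29] f(1)=1,f(29)=24389 ⇒ 24390
q^30  k|30↦f(k): 1:1 2:8 3:27 5:125 6:216 10:1000 15:3375 30:27000  a_30=31752
q^31  k|31↦f(k): 31:29791 1:1  a_31=29792
n=32: 32·1 16·2 8·4 4·8 2·16 1·32  f→[32768+4096+512+64+8+1]=37449
n=33: 1·33 3·11 11·3 33·1  f→[1+27+1331+35937]=37296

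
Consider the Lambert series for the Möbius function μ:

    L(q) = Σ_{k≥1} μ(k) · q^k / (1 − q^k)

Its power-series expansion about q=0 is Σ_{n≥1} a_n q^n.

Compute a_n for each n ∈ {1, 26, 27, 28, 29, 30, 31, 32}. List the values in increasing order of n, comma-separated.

n=1: 1·1  μ→[1]=1
q^26  k|26↦μ(k): 1:1 2:-1 13:-1 26:1  a_26=0
n=27: 27·1 9·3 3·9 1·27  μ→[0+0+(-1)+1]=0
[q^28] μ(28)=0,μ(14)=1,μ(7)=-1,μ(4)=0,μ(2)=-1,μ(1)=1 ⇒ 0
n=29: 29·1 1·29  μ→[(-1)+1]=0
n=30: 1·30 2·15 3·10 5·6 6·5 10·3 15·2 30·1  μ→[1+(-1)+(-1)+(-1)+1+1+1+(-1)]=0
n=31: 31·1 1·31  μ→[(-1)+1]=0
q^32  k|32↦μ(k): 32:0 16:0 8:0 4:0 2:-1 1:1  a_32=0

1, 0, 0, 0, 0, 0, 0, 0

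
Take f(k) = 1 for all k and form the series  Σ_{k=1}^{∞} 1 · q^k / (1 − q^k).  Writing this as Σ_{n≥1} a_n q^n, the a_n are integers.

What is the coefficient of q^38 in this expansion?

a_38 = 4

q^38  k|38↦f(k): 38:1 19:1 2:1 1:1  a_38=4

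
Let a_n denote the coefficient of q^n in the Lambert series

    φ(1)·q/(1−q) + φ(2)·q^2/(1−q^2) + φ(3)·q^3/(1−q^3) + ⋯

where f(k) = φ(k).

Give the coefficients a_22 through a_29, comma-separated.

[q^22] φ(1)=1,φ(2)=1,φ(11)=10,φ(22)=10 ⇒ 22
q^23  k|23↦φ(k): 1:1 23:22  a_23=23
[q^24] φ(24)=8,φ(12)=4,φ(8)=4,φ(6)=2,φ(4)=2,φ(3)=2,φ(2)=1,φ(1)=1 ⇒ 24
q^25  k|25↦φ(k): 1:1 5:4 25:20  a_25=25
n=26: 26·1 13·2 2·13 1·26  φ→[12+12+1+1]=26
q^27  k|27↦φ(k): 1:1 3:2 9:6 27:18  a_27=27
[q^28] φ(28)=12,φ(14)=6,φ(7)=6,φ(4)=2,φ(2)=1,φ(1)=1 ⇒ 28
q^29  k|29↦φ(k): 29:28 1:1  a_29=29

22, 23, 24, 25, 26, 27, 28, 29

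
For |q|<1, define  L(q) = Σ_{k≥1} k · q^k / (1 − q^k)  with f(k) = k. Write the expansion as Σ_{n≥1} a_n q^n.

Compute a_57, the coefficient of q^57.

a_57 = 80

d|57:{57,19,3,1}  Σf=57+19+3+1=80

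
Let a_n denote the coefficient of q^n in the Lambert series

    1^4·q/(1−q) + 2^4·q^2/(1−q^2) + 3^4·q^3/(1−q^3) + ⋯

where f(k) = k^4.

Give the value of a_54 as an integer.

q^54  k|54↦f(k): 1:1 2:16 3:81 6:1296 9:6561 18:104976 27:531441 54:8503056  a_54=9147428

a_54 = 9147428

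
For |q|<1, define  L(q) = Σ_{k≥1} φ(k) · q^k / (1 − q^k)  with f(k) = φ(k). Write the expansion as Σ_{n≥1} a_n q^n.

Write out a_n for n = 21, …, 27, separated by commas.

[q^21] φ(1)=1,φ(3)=2,φ(7)=6,φ(21)=12 ⇒ 21
d|22:{1,2,11,22}  Σφ=1+1+10+10=22
d|23:{23,1}  Σφ=22+1=23
d|24:{1,2,3,4,6,8,12,24}  Σφ=1+1+2+2+2+4+4+8=24
q^25  k|25↦φ(k): 25:20 5:4 1:1  a_25=25
[q^26] φ(26)=12,φ(13)=12,φ(2)=1,φ(1)=1 ⇒ 26
q^27  k|27↦φ(k): 1:1 3:2 9:6 27:18  a_27=27

21, 22, 23, 24, 25, 26, 27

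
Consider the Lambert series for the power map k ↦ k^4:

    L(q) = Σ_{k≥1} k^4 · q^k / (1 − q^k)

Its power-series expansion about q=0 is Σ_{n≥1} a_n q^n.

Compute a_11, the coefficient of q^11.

[q^11] f(1)=1,f(11)=14641 ⇒ 14642

a_11 = 14642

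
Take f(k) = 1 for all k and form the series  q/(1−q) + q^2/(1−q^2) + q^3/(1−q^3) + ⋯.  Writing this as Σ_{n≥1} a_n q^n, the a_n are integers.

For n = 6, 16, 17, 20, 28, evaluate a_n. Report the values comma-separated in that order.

4, 5, 2, 6, 6

n=6: 6·1 3·2 2·3 1·6  f→[1+1+1+1]=4
[q^16] f(1)=1,f(2)=1,f(4)=1,f(8)=1,f(16)=1 ⇒ 5
n=17: 1·17 17·1  f→[1+1]=2
n=20: 1·20 2·10 4·5 5·4 10·2 20·1  f→[1+1+1+1+1+1]=6
[q^28] f(1)=1,f(2)=1,f(4)=1,f(7)=1,f(14)=1,f(28)=1 ⇒ 6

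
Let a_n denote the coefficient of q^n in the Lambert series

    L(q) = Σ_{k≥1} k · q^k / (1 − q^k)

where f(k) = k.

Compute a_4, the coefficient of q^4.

a_4 = 7

d|4:{4,2,1}  Σf=4+2+1=7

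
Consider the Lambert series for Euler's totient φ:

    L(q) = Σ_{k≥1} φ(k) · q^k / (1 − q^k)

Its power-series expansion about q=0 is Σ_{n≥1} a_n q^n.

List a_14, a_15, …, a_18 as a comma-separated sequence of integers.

[q^14] φ(14)=6,φ(7)=6,φ(2)=1,φ(1)=1 ⇒ 14
[q^15] φ(15)=8,φ(5)=4,φ(3)=2,φ(1)=1 ⇒ 15
d|16:{1,2,4,8,16}  Σφ=1+1+2+4+8=16
[q^17] φ(1)=1,φ(17)=16 ⇒ 17
n=18: 1·18 2·9 3·6 6·3 9·2 18·1  φ→[1+1+2+2+6+6]=18

14, 15, 16, 17, 18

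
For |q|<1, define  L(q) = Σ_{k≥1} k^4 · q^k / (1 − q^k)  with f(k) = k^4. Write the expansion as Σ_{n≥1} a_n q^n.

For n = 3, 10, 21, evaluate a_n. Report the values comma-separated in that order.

[q^3] f(3)=81,f(1)=1 ⇒ 82
[q^10] f(1)=1,f(2)=16,f(5)=625,f(10)=10000 ⇒ 10642
d|21:{1,3,7,21}  Σf=1+81+2401+194481=196964

82, 10642, 196964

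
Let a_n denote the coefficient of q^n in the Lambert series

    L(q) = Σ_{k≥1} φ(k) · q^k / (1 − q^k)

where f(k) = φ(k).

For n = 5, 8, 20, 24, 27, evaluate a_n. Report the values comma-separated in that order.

q^5  k|5↦φ(k): 5:4 1:1  a_5=5
n=8: 1·8 2·4 4·2 8·1  φ→[1+1+2+4]=8
[q^20] φ(1)=1,φ(2)=1,φ(4)=2,φ(5)=4,φ(10)=4,φ(20)=8 ⇒ 20
[q^24] φ(24)=8,φ(12)=4,φ(8)=4,φ(6)=2,φ(4)=2,φ(3)=2,φ(2)=1,φ(1)=1 ⇒ 24
[q^27] φ(27)=18,φ(9)=6,φ(3)=2,φ(1)=1 ⇒ 27

5, 8, 20, 24, 27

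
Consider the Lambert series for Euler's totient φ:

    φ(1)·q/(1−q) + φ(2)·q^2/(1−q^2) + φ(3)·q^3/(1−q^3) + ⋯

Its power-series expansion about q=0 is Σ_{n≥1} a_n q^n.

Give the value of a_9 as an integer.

d|9:{9,3,1}  Σφ=6+2+1=9

a_9 = 9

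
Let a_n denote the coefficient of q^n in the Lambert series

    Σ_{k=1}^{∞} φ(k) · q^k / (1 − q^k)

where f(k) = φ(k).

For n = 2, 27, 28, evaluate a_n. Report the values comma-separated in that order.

d|2:{2,1}  Σφ=1+1=2
q^27  k|27↦φ(k): 1:1 3:2 9:6 27:18  a_27=27
n=28: 28·1 14·2 7·4 4·7 2·14 1·28  φ→[12+6+6+2+1+1]=28

2, 27, 28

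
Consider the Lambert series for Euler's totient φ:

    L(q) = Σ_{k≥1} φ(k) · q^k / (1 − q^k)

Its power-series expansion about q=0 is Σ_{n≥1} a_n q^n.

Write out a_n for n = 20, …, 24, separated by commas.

n=20: 20·1 10·2 5·4 4·5 2·10 1·20  φ→[8+4+4+2+1+1]=20
n=21: 21·1 7·3 3·7 1·21  φ→[12+6+2+1]=21
n=22: 1·22 2·11 11·2 22·1  φ→[1+1+10+10]=22
n=23: 1·23 23·1  φ→[1+22]=23
q^24  k|24↦φ(k): 24:8 12:4 8:4 6:2 4:2 3:2 2:1 1:1  a_24=24

20, 21, 22, 23, 24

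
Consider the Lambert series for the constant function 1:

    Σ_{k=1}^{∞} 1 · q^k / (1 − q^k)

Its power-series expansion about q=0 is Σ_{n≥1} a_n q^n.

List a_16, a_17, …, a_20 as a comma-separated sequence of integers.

5, 2, 6, 2, 6

d|16:{16,8,4,2,1}  Σf=1+1+1+1+1=5
q^17  k|17↦f(k): 1:1 17:1  a_17=2
q^18  k|18↦f(k): 18:1 9:1 6:1 3:1 2:1 1:1  a_18=6
n=19: 19·1 1·19  f→[1+1]=2
q^20  k|20↦f(k): 1:1 2:1 4:1 5:1 10:1 20:1  a_20=6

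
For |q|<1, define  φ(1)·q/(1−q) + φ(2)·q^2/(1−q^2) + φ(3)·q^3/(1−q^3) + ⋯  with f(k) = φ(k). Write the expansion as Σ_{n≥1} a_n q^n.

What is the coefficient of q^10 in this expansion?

q^10  k|10↦φ(k): 1:1 2:1 5:4 10:4  a_10=10

a_10 = 10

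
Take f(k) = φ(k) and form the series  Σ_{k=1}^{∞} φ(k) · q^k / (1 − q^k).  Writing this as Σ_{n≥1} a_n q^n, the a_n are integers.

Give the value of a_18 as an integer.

q^18  k|18↦φ(k): 18:6 9:6 6:2 3:2 2:1 1:1  a_18=18

a_18 = 18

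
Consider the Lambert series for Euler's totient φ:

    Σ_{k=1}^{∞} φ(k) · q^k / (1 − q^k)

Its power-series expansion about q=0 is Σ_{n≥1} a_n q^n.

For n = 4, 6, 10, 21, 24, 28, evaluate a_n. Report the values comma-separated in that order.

q^4  k|4↦φ(k): 4:2 2:1 1:1  a_4=4
[q^6] φ(1)=1,φ(2)=1,φ(3)=2,φ(6)=2 ⇒ 6
q^10  k|10↦φ(k): 10:4 5:4 2:1 1:1  a_10=10
[q^21] φ(1)=1,φ(3)=2,φ(7)=6,φ(21)=12 ⇒ 21
[q^24] φ(24)=8,φ(12)=4,φ(8)=4,φ(6)=2,φ(4)=2,φ(3)=2,φ(2)=1,φ(1)=1 ⇒ 24
[q^28] φ(28)=12,φ(14)=6,φ(7)=6,φ(4)=2,φ(2)=1,φ(1)=1 ⇒ 28

4, 6, 10, 21, 24, 28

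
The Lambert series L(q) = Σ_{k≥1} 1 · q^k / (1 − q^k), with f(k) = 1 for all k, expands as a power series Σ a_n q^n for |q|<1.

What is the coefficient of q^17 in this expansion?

[q^17] f(1)=1,f(17)=1 ⇒ 2

a_17 = 2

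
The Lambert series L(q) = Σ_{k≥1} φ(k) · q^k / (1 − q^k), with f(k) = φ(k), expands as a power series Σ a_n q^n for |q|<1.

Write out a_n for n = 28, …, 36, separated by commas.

n=28: 28·1 14·2 7·4 4·7 2·14 1·28  φ→[12+6+6+2+1+1]=28
n=29: 29·1 1·29  φ→[28+1]=29
n=30: 30·1 15·2 10·3 6·5 5·6 3·10 2·15 1·30  φ→[8+8+4+2+4+2+1+1]=30
d|31:{31,1}  Σφ=30+1=31
n=32: 32·1 16·2 8·4 4·8 2·16 1·32  φ→[16+8+4+2+1+1]=32
n=33: 1·33 3·11 11·3 33·1  φ→[1+2+10+20]=33
d|34:{34,17,2,1}  Σφ=16+16+1+1=34
q^35  k|35↦φ(k): 35:24 7:6 5:4 1:1  a_35=35
d|36:{1,2,3,4,6,9,12,18,36}  Σφ=1+1+2+2+2+6+4+6+12=36

28, 29, 30, 31, 32, 33, 34, 35, 36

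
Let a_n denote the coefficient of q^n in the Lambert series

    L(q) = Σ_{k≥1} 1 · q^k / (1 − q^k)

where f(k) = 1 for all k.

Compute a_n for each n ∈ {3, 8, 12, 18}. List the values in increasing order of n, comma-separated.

d|3:{1,3}  Σf=1+1=2
n=8: 8·1 4·2 2·4 1·8  f→[1+1+1+1]=4
[q^12] f(12)=1,f(6)=1,f(4)=1,f(3)=1,f(2)=1,f(1)=1 ⇒ 6
[q^18] f(18)=1,f(9)=1,f(6)=1,f(3)=1,f(2)=1,f(1)=1 ⇒ 6

2, 4, 6, 6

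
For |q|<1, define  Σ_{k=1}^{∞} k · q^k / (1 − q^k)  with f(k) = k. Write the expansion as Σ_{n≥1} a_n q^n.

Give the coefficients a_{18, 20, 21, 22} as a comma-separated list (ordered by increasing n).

n=18: 18·1 9·2 6·3 3·6 2·9 1·18  f→[18+9+6+3+2+1]=39
[q^20] f(20)=20,f(10)=10,f(5)=5,f(4)=4,f(2)=2,f(1)=1 ⇒ 42
[q^21] f(1)=1,f(3)=3,f(7)=7,f(21)=21 ⇒ 32
q^22  k|22↦f(k): 22:22 11:11 2:2 1:1  a_22=36

39, 42, 32, 36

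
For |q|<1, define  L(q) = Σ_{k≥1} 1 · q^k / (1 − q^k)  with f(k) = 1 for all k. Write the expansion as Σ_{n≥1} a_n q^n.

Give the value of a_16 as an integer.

a_16 = 5

d|16:{16,8,4,2,1}  Σf=1+1+1+1+1=5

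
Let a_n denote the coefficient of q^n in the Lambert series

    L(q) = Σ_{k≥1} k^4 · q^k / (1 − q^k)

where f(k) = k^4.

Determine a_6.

d|6:{6,3,2,1}  Σf=1296+81+16+1=1394

a_6 = 1394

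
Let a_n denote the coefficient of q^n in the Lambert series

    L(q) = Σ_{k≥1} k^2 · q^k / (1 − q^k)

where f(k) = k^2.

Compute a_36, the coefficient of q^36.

n=36: 36·1 18·2 12·3 9·4 6·6 4·9 3·12 2·18 1·36  f→[1296+324+144+81+36+16+9+4+1]=1911

a_36 = 1911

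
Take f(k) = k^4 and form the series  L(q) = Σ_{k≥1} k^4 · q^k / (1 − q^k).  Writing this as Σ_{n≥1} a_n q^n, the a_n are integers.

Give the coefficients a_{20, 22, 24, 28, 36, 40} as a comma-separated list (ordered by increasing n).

d|20:{1,2,4,5,10,20}  Σf=1+16+256+625+10000+160000=170898
[q^22] f(1)=1,f(2)=16,f(11)=14641,f(22)=234256 ⇒ 248914
[q^24] f(1)=1,f(2)=16,f(3)=81,f(4)=256,f(6)=1296,f(8)=4096,f(12)=20736,f(24)=331776 ⇒ 358258
[q^28] f(1)=1,f(2)=16,f(4)=256,f(7)=2401,f(14)=38416,f(28)=614656 ⇒ 655746
n=36: 1·36 2·18 3·12 4·9 6·6 9·4 12·3 18·2 36·1  f→[1+16+81+256+1296+6561+20736+104976+1679616]=1813539
q^40  k|40↦f(k): 1:1 2:16 4:256 5:625 8:4096 10:10000 20:160000 40:2560000  a_40=2734994

170898, 248914, 358258, 655746, 1813539, 2734994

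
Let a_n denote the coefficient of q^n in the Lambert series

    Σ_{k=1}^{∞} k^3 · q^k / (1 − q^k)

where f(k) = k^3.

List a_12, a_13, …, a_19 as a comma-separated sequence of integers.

2044, 2198, 3096, 3528, 4681, 4914, 6813, 6860

n=12: 1·12 2·6 3·4 4·3 6·2 12·1  f→[1+8+27+64+216+1728]=2044
n=13: 13·1 1·13  f→[2197+1]=2198
d|14:{1,2,7,14}  Σf=1+8+343+2744=3096
d|15:{1,3,5,15}  Σf=1+27+125+3375=3528
q^16  k|16↦f(k): 1:1 2:8 4:64 8:512 16:4096  a_16=4681
d|17:{17,1}  Σf=4913+1=4914
d|18:{18,9,6,3,2,1}  Σf=5832+729+216+27+8+1=6813
q^19  k|19↦f(k): 1:1 19:6859  a_19=6860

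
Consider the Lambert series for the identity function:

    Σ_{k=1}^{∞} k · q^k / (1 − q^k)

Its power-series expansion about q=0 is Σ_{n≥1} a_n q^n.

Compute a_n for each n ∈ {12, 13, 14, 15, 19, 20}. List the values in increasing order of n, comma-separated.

d|12:{12,6,4,3,2,1}  Σf=12+6+4+3+2+1=28
q^13  k|13↦f(k): 1:1 13:13  a_13=14
[q^14] f(14)=14,f(7)=7,f(2)=2,f(1)=1 ⇒ 24
[q^15] f(15)=15,f(5)=5,f(3)=3,f(1)=1 ⇒ 24
q^19  k|19↦f(k): 19:19 1:1  a_19=20
q^20  k|20↦f(k): 1:1 2:2 4:4 5:5 10:10 20:20  a_20=42

28, 14, 24, 24, 20, 42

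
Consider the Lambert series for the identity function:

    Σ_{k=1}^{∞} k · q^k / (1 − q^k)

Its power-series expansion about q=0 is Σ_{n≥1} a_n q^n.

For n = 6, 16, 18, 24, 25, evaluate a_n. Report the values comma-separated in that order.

12, 31, 39, 60, 31

n=6: 6·1 3·2 2·3 1·6  f→[6+3+2+1]=12
d|16:{16,8,4,2,1}  Σf=16+8+4+2+1=31
d|18:{18,9,6,3,2,1}  Σf=18+9+6+3+2+1=39
[q^24] f(1)=1,f(2)=2,f(3)=3,f(4)=4,f(6)=6,f(8)=8,f(12)=12,f(24)=24 ⇒ 60
[q^25] f(25)=25,f(5)=5,f(1)=1 ⇒ 31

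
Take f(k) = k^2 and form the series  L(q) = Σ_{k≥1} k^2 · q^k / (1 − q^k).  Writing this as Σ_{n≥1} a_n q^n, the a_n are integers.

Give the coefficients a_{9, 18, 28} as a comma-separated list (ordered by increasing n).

d|9:{9,3,1}  Σf=81+9+1=91
d|18:{1,2,3,6,9,18}  Σf=1+4+9+36+81+324=455
n=28: 1·28 2·14 4·7 7·4 14·2 28·1  f→[1+4+16+49+196+784]=1050

91, 455, 1050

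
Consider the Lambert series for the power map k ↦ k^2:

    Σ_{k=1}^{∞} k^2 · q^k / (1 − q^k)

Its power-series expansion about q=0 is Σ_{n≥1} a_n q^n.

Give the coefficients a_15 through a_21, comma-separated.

d|15:{1,3,5,15}  Σf=1+9+25+225=260
[q^16] f(16)=256,f(8)=64,f(4)=16,f(2)=4,f(1)=1 ⇒ 341
[q^17] f(1)=1,f(17)=289 ⇒ 290
q^18  k|18↦f(k): 18:324 9:81 6:36 3:9 2:4 1:1  a_18=455
q^19  k|19↦f(k): 19:361 1:1  a_19=362
n=20: 1·20 2·10 4·5 5·4 10·2 20·1  f→[1+4+16+25+100+400]=546
d|21:{21,7,3,1}  Σf=441+49+9+1=500

260, 341, 290, 455, 362, 546, 500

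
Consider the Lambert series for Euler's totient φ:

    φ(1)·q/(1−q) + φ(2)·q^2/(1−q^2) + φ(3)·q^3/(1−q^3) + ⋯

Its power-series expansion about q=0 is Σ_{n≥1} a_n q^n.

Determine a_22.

d|22:{22,11,2,1}  Σφ=10+10+1+1=22

a_22 = 22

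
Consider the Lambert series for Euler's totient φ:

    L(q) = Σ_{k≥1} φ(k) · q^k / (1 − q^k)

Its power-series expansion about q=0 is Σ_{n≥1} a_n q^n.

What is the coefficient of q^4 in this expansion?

q^4  k|4↦φ(k): 4:2 2:1 1:1  a_4=4

a_4 = 4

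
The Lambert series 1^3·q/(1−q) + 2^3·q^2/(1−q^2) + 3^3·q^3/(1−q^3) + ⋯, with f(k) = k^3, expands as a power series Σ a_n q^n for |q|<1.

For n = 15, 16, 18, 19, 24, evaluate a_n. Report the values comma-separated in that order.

d|15:{1,3,5,15}  Σf=1+27+125+3375=3528
q^16  k|16↦f(k): 16:4096 8:512 4:64 2:8 1:1  a_16=4681
n=18: 18·1 9·2 6·3 3·6 2·9 1·18  f→[5832+729+216+27+8+1]=6813
d|19:{1,19}  Σf=1+6859=6860
[q^24] f(24)=13824,f(12)=1728,f(8)=512,f(6)=216,f(4)=64,f(3)=27,f(2)=8,f(1)=1 ⇒ 16380

3528, 4681, 6813, 6860, 16380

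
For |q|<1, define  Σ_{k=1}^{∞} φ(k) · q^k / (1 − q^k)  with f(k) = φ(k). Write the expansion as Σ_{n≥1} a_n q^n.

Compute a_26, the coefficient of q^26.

q^26  k|26↦φ(k): 26:12 13:12 2:1 1:1  a_26=26

a_26 = 26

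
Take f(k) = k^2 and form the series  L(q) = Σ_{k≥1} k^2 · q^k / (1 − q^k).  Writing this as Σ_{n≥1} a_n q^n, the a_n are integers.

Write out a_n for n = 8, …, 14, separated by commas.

85, 91, 130, 122, 210, 170, 250

n=8: 1·8 2·4 4·2 8·1  f→[1+4+16+64]=85
d|9:{9,3,1}  Σf=81+9+1=91
d|10:{10,5,2,1}  Σf=100+25+4+1=130
n=11: 11·1 1·11  f→[121+1]=122
d|12:{1,2,3,4,6,12}  Σf=1+4+9+16+36+144=210
q^13  k|13↦f(k): 13:169 1:1  a_13=170
q^14  k|14↦f(k): 1:1 2:4 7:49 14:196  a_14=250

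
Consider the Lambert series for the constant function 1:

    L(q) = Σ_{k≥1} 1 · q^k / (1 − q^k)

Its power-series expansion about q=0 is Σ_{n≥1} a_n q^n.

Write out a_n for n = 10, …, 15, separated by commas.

4, 2, 6, 2, 4, 4

q^10  k|10↦f(k): 1:1 2:1 5:1 10:1  a_10=4
[q^11] f(11)=1,f(1)=1 ⇒ 2
q^12  k|12↦f(k): 1:1 2:1 3:1 4:1 6:1 12:1  a_12=6
n=13: 1·13 13·1  f→[1+1]=2
q^14  k|14↦f(k): 1:1 2:1 7:1 14:1  a_14=4
n=15: 1·15 3·5 5·3 15·1  f→[1+1+1+1]=4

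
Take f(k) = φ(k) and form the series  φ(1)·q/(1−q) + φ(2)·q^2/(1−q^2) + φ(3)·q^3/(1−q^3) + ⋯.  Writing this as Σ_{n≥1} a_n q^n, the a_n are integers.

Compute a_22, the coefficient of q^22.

d|22:{1,2,11,22}  Σφ=1+1+10+10=22

a_22 = 22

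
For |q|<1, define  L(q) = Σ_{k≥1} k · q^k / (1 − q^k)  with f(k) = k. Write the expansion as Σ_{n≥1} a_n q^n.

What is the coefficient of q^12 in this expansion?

a_12 = 28

[q^12] f(12)=12,f(6)=6,f(4)=4,f(3)=3,f(2)=2,f(1)=1 ⇒ 28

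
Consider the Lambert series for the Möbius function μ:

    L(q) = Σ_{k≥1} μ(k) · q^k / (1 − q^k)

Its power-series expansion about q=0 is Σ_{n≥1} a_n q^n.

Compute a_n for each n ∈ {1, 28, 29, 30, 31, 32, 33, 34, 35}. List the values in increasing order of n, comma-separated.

[q^1] μ(1)=1 ⇒ 1
d|28:{1,2,4,7,14,28}  Σμ=1+(-1)+0+(-1)+1+0=0
q^29  k|29↦μ(k): 29:-1 1:1  a_29=0
[q^30] μ(1)=1,μ(2)=-1,μ(3)=-1,μ(5)=-1,μ(6)=1,μ(10)=1,μ(15)=1,μ(30)=-1 ⇒ 0
d|31:{31,1}  Σμ=(-1)+1=0
n=32: 32·1 16·2 8·4 4·8 2·16 1·32  μ→[0+0+0+0+(-1)+1]=0
[q^33] μ(33)=1,μ(11)=-1,μ(3)=-1,μ(1)=1 ⇒ 0
q^34  k|34↦μ(k): 1:1 2:-1 17:-1 34:1  a_34=0
[q^35] μ(35)=1,μ(7)=-1,μ(5)=-1,μ(1)=1 ⇒ 0

1, 0, 0, 0, 0, 0, 0, 0, 0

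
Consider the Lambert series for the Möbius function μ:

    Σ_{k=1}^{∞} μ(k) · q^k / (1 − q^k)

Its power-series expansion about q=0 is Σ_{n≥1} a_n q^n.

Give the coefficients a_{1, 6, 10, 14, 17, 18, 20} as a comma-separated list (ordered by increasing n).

1, 0, 0, 0, 0, 0, 0

n=1: 1·1  μ→[1]=1
[q^6] μ(6)=1,μ(3)=-1,μ(2)=-1,μ(1)=1 ⇒ 0
[q^10] μ(10)=1,μ(5)=-1,μ(2)=-1,μ(1)=1 ⇒ 0
q^14  k|14↦μ(k): 14:1 7:-1 2:-1 1:1  a_14=0
d|17:{17,1}  Σμ=(-1)+1=0
d|18:{18,9,6,3,2,1}  Σμ=0+0+1+(-1)+(-1)+1=0
[q^20] μ(20)=0,μ(10)=1,μ(5)=-1,μ(4)=0,μ(2)=-1,μ(1)=1 ⇒ 0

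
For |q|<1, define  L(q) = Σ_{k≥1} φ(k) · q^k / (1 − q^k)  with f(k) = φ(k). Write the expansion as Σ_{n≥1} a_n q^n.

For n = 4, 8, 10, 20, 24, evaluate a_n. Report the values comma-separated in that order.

d|4:{4,2,1}  Σφ=2+1+1=4
n=8: 8·1 4·2 2·4 1·8  φ→[4+2+1+1]=8
q^10  k|10↦φ(k): 10:4 5:4 2:1 1:1  a_10=10
q^20  k|20↦φ(k): 20:8 10:4 5:4 4:2 2:1 1:1  a_20=20
d|24:{1,2,3,4,6,8,12,24}  Σφ=1+1+2+2+2+4+4+8=24

4, 8, 10, 20, 24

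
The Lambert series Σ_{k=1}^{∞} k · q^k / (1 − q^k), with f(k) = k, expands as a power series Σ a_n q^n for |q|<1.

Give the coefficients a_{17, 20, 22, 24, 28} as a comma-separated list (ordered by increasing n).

d|17:{1,17}  Σf=1+17=18
n=20: 1·20 2·10 4·5 5·4 10·2 20·1  f→[1+2+4+5+10+20]=42
q^22  k|22↦f(k): 22:22 11:11 2:2 1:1  a_22=36
n=24: 1·24 2·12 3·8 4·6 6·4 8·3 12·2 24·1  f→[1+2+3+4+6+8+12+24]=60
[q^28] f(28)=28,f(14)=14,f(7)=7,f(4)=4,f(2)=2,f(1)=1 ⇒ 56

18, 42, 36, 60, 56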